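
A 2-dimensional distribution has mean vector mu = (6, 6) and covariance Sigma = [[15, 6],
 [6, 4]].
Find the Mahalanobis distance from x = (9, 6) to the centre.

Step 1 — centre the observation: (x - mu) = (3, 0).

Step 2 — invert Sigma. det(Sigma) = 15·4 - (6)² = 24.
  Sigma^{-1} = (1/det) · [[d, -b], [-b, a]] = [[0.1667, -0.25],
 [-0.25, 0.625]].

Step 3 — form the quadratic (x - mu)^T · Sigma^{-1} · (x - mu):
  Sigma^{-1} · (x - mu) = (0.5, -0.75).
  (x - mu)^T · [Sigma^{-1} · (x - mu)] = (3)·(0.5) + (0)·(-0.75) = 1.5.

Step 4 — take square root: d = √(1.5) ≈ 1.2247.

d(x, mu) = √(1.5) ≈ 1.2247


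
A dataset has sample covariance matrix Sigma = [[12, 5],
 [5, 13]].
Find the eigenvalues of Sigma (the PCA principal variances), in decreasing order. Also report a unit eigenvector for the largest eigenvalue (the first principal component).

Step 1 — characteristic polynomial of 2×2 Sigma:
  det(Sigma - λI) = λ² - trace · λ + det = 0.
  trace = 12 + 13 = 25, det = 12·13 - (5)² = 131.
Step 2 — discriminant:
  Δ = trace² - 4·det = 625 - 524 = 101.
Step 3 — eigenvalues:
  λ = (trace ± √Δ)/2 = (25 ± 10.0499)/2,
  λ_1 = 17.5249,  λ_2 = 7.4751.

Step 4 — unit eigenvector for λ_1: solve (Sigma - λ_1 I)v = 0. First row:
  (12 - 17.5249)·v_x + (5)·v_y = 0, i.e. (-5.5249)·v_x + (5)·v_y = 0,
  so v ∝ (b, λ_1 - a) = (5, 5.5249) = u.
  ||u|| = √((5)² + (5.5249)²) = √(55.5249) ≈ 7.4515,
  v_1 = u/||u|| ≈ (0.671, 0.7415) (||v_1|| = 1).

λ_1 = 17.5249,  λ_2 = 7.4751;  v_1 ≈ (0.671, 0.7415)


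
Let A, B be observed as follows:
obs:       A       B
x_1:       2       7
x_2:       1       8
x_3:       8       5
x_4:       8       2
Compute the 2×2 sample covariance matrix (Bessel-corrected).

Step 1 — column means:
  mean(A) = (2 + 1 + 8 + 8) / 4 = 19/4 = 4.75
  mean(B) = (7 + 8 + 5 + 2) / 4 = 22/4 = 5.5

Step 2 — sample covariance S[i,j] = (1/(n-1)) · Σ_k (x_{k,i} - mean_i) · (x_{k,j} - mean_j), with n-1 = 3.
  S[A,A] = ((-2.75)·(-2.75) + (-3.75)·(-3.75) + (3.25)·(3.25) + (3.25)·(3.25)) / 3 = 42.75/3 = 14.25
  S[A,B] = ((-2.75)·(1.5) + (-3.75)·(2.5) + (3.25)·(-0.5) + (3.25)·(-3.5)) / 3 = -26.5/3 = -8.8333
  S[B,B] = ((1.5)·(1.5) + (2.5)·(2.5) + (-0.5)·(-0.5) + (-3.5)·(-3.5)) / 3 = 21/3 = 7

S is symmetric (S[j,i] = S[i,j]). Assembling:

S = [[14.25, -8.8333],
 [-8.8333, 7]]


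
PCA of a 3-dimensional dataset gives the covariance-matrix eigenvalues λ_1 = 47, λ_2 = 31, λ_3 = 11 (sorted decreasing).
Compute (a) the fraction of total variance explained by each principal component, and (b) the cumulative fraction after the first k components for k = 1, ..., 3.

Step 1 — total variance = trace(Sigma) = Σ λ_i = 47 + 31 + 11 = 89.

Step 2 — fraction explained by component i = λ_i / Σ λ:
  PC1: 47/89 = 0.5281
  PC2: 31/89 = 0.3483
  PC3: 11/89 = 0.1236

Step 3 — cumulative fraction after k components = (λ_1 + ... + λ_k) / Σ λ:
  k = 1: 47/89 = 0.5281
  k = 2: (47 + 31)/89 = 78/89 = 0.8764
  k = 3: (47 + 31 + 11)/89 = 89/89 = 1

Summary (fraction, with percent):

explained: PC1 0.5281 (52.81%), PC2 0.3483 (34.83%), PC3 0.1236 (12.36%);  cumulative: 0.5281, 0.8764, 1


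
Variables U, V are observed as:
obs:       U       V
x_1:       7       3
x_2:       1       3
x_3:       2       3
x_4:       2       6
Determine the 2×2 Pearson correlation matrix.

Step 1 — column means:
  mean(U) = (7 + 1 + 2 + 2) / 4 = 12/4 = 3
  mean(V) = (3 + 3 + 3 + 6) / 4 = 15/4 = 3.75

Step 2 — sample variances and covariances s[i,j] = (1/(n-1)) · Σ_k (x_{k,i} - mean_i) · (x_{k,j} - mean_j), with n-1 = 3:
  s[U,U] = ((4)·(4) + (-2)·(-2) + (-1)·(-1) + (-1)·(-1)) / 3 = 22/3 = 7.3333
  s[U,V] = ((4)·(-0.75) + (-2)·(-0.75) + (-1)·(-0.75) + (-1)·(2.25)) / 3 = -3/3 = -1
  s[V,V] = ((-0.75)·(-0.75) + (-0.75)·(-0.75) + (-0.75)·(-0.75) + (2.25)·(2.25)) / 3 = 6.75/3 = 2.25
  Sample standard deviations s_i = √(s[i,i]):
  s(U) = √(7.3333) = 2.708
  s(V) = √(2.25) = 1.5

Step 3 — r_{ij} = s_{ij} / (s_i · s_j):
  r[U,U] = 1 (diagonal).
  r[U,V] = -1 / (2.708 · 1.5) = -1 / 4.062 = -0.2462
  r[V,V] = 1 (diagonal).

R is symmetric with unit diagonal. Assembling:

R = [[1, -0.2462],
 [-0.2462, 1]]


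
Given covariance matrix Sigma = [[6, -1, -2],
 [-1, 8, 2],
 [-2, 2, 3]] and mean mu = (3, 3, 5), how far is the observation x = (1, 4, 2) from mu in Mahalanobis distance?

Step 1 — centre the observation: (x - mu) = (-2, 1, -3).

Step 2 — invert Sigma (cofactor / det for 3×3, or solve directly):
  Sigma^{-1} = [[0.2151, -0.0108, 0.1505],
 [-0.0108, 0.1505, -0.1075],
 [0.1505, -0.1075, 0.5054]].

Step 3 — form the quadratic (x - mu)^T · Sigma^{-1} · (x - mu):
  Sigma^{-1} · (x - mu) = (-0.8925, 0.4946, -1.9247).
  (x - mu)^T · [Sigma^{-1} · (x - mu)] = (-2)·(-0.8925) + (1)·(0.4946) + (-3)·(-1.9247) = 8.0538.

Step 4 — take square root: d = √(8.0538) ≈ 2.8379.

d(x, mu) = √(8.0538) ≈ 2.8379


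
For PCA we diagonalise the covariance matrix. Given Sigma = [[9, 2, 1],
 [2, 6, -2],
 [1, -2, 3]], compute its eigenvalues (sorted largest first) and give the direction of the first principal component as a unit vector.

Step 1 — characteristic polynomial p(λ) = det(λI - Sigma) = λ³ - tr·λ² + c_1·λ - det, where tr = trace, c_1 = sum of the principal 2×2 minors, det = det(Sigma):
  tr = 9 + 6 + 3 = 18,
  c_1 = (9·6 - (2)²) + (9·3 - (1)²) + (6·3 - (-2)²) = 50 + 26 + 14 = 90,
  det = 9·(6·3 - (-2)²) - (2)·((2)·3 - (-2)·(1)) + (1)·((2)·(-2) - 6·(1)) = 9·(14) - (2)·(8) + (1)·(-10) = 100.
  So p(λ) = λ³ - 18λ² + 90λ - 100.
Step 2 — look for an integer root (rational root theorem: any rational root is an integer divisor of 100). Testing λ = 10:
  p(10) = 1000 - 1800 + 900 - 100 = 0  ✓
  Dividing out (λ - 10): p(λ) = (λ - 10)(λ² - 8λ + 10).
Step 3 — remaining eigenvalues from the quadratic λ² - 8λ + 10 = 0:
  Δ = 8² - 4·10 = 64 - 40 = 24,  λ = (8 ± √24)/2 = (8 ± 4.899)/2 ≈ 6.4495 or 1.5505.
  Sorted: λ_1 = 10,  λ_2 = 6.4495,  λ_3 = 1.5505  (check: sum = 18 = tr ✓).

Step 4 — unit eigenvector for λ_1 = 10: v spans the null space of (Sigma - λ_1 I), whose rows are
  r_1 = (-1, 2, 1),  r_2 = (2, -4, -2),  r_3 = (1, -2, -7).
  v is orthogonal to every row, so take v ∝ r_1 × r_3 = ((2)·(-7) - (1)·(-2), (1)·(1) - (-1)·(-7), (-1)·(-2) - (2)·(1)) = (-12, -6, 0).
  Rescale (divide by 6; multiply by -1 so the first nonzero entry is positive): u = (2, 1, 0).
  ||u|| = √((2)² + (1)² + (0)²) = √(5) ≈ 2.2361,  v_1 = u/||u|| ≈ (0.8944, 0.4472, 0) (||v_1|| = 1).

λ_1 = 10,  λ_2 = 6.4495,  λ_3 = 1.5505;  v_1 ≈ (0.8944, 0.4472, 0)


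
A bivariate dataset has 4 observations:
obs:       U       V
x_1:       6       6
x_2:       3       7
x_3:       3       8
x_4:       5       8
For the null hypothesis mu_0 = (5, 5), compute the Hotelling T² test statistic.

Step 1 — sample mean vector:
  mean(U) = (6 + 3 + 3 + 5) / 4 = 17/4 = 4.25
  mean(V) = (6 + 7 + 8 + 8) / 4 = 29/4 = 7.25
  x̄ = (4.25, 7.25),  deviation x̄ - mu_0 = (4.25, 7.25) - (5, 5) = (-0.75, 2.25).

Step 2 — sample covariance matrix, S[i,j] = (1/(n-1)) · Σ_k (x_{k,i} - mean_i) · (x_{k,j} - mean_j), divisor n-1 = 3:
  S[U,U] = ((1.75)·(1.75) + (-1.25)·(-1.25) + (-1.25)·(-1.25) + (0.75)·(0.75)) / 3 = 6.75/3 = 2.25
  S[U,V] = ((1.75)·(-1.25) + (-1.25)·(-0.25) + (-1.25)·(0.75) + (0.75)·(0.75)) / 3 = -2.25/3 = -0.75
  S[V,V] = ((-1.25)·(-1.25) + (-0.25)·(-0.25) + (0.75)·(0.75) + (0.75)·(0.75)) / 3 = 2.75/3 = 0.9167
  S = [[2.25, -0.75],
 [-0.75, 0.9167]].

Step 3 — invert S. det(S) = 2.25·0.9167 - (-0.75)² = 1.5.
  S^{-1} = (1/det) · [[d, -b], [-b, a]] = [[0.6111, 0.5],
 [0.5, 1.5]].

Step 4 — quadratic form (x̄ - mu_0)^T · S^{-1} · (x̄ - mu_0):
  S^{-1} · (x̄ - mu_0) = (0.6667, 3),
  (x̄ - mu_0)^T · [...] = (-0.75)·(0.6667) + (2.25)·(3) = 6.25.

Step 5 — scale by n: T² = 4 · 6.25 = 25.

T² ≈ 25


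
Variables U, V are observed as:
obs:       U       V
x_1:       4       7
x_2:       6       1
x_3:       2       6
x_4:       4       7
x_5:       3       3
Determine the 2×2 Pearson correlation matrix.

Step 1 — column means:
  mean(U) = (4 + 6 + 2 + 4 + 3) / 5 = 19/5 = 3.8
  mean(V) = (7 + 1 + 6 + 7 + 3) / 5 = 24/5 = 4.8

Step 2 — sample variances and covariances s[i,j] = (1/(n-1)) · Σ_k (x_{k,i} - mean_i) · (x_{k,j} - mean_j), with n-1 = 4:
  s[U,U] = ((0.2)·(0.2) + (2.2)·(2.2) + (-1.8)·(-1.8) + (0.2)·(0.2) + (-0.8)·(-0.8)) / 4 = 8.8/4 = 2.2
  s[U,V] = ((0.2)·(2.2) + (2.2)·(-3.8) + (-1.8)·(1.2) + (0.2)·(2.2) + (-0.8)·(-1.8)) / 4 = -8.2/4 = -2.05
  s[V,V] = ((2.2)·(2.2) + (-3.8)·(-3.8) + (1.2)·(1.2) + (2.2)·(2.2) + (-1.8)·(-1.8)) / 4 = 28.8/4 = 7.2
  Sample standard deviations s_i = √(s[i,i]):
  s(U) = √(2.2) = 1.4832
  s(V) = √(7.2) = 2.6833

Step 3 — r_{ij} = s_{ij} / (s_i · s_j):
  r[U,U] = 1 (diagonal).
  r[U,V] = -2.05 / (1.4832 · 2.6833) = -2.05 / 3.9799 = -0.5151
  r[V,V] = 1 (diagonal).

R is symmetric with unit diagonal. Assembling:

R = [[1, -0.5151],
 [-0.5151, 1]]


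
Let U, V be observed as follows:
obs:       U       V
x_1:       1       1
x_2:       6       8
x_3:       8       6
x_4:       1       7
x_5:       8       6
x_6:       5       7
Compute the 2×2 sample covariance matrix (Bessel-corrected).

Step 1 — column means:
  mean(U) = (1 + 6 + 8 + 1 + 8 + 5) / 6 = 29/6 = 4.8333
  mean(V) = (1 + 8 + 6 + 7 + 6 + 7) / 6 = 35/6 = 5.8333

Step 2 — sample covariance S[i,j] = (1/(n-1)) · Σ_k (x_{k,i} - mean_i) · (x_{k,j} - mean_j), with n-1 = 5.
  S[U,U] = ((-3.8333)·(-3.8333) + (1.1667)·(1.1667) + (3.1667)·(3.1667) + (-3.8333)·(-3.8333) + (3.1667)·(3.1667) + (0.1667)·(0.1667)) / 5 = 50.8333/5 = 10.1667
  S[U,V] = ((-3.8333)·(-4.8333) + (1.1667)·(2.1667) + (3.1667)·(0.1667) + (-3.8333)·(1.1667) + (3.1667)·(0.1667) + (0.1667)·(1.1667)) / 5 = 17.8333/5 = 3.5667
  S[V,V] = ((-4.8333)·(-4.8333) + (2.1667)·(2.1667) + (0.1667)·(0.1667) + (1.1667)·(1.1667) + (0.1667)·(0.1667) + (1.1667)·(1.1667)) / 5 = 30.8333/5 = 6.1667

S is symmetric (S[j,i] = S[i,j]). Assembling:

S = [[10.1667, 3.5667],
 [3.5667, 6.1667]]


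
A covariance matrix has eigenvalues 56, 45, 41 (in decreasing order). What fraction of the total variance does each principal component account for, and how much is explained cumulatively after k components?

Step 1 — total variance = trace(Sigma) = Σ λ_i = 56 + 45 + 41 = 142.

Step 2 — fraction explained by component i = λ_i / Σ λ:
  PC1: 56/142 = 0.3944
  PC2: 45/142 = 0.3169
  PC3: 41/142 = 0.2887

Step 3 — cumulative fraction after k components = (λ_1 + ... + λ_k) / Σ λ:
  k = 1: 56/142 = 0.3944
  k = 2: (56 + 45)/142 = 101/142 = 0.7113
  k = 3: (56 + 45 + 41)/142 = 142/142 = 1

Summary (fraction, with percent):

explained: PC1 0.3944 (39.44%), PC2 0.3169 (31.69%), PC3 0.2887 (28.87%);  cumulative: 0.3944, 0.7113, 1


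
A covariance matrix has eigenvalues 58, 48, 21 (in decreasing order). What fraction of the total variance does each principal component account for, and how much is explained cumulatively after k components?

Step 1 — total variance = trace(Sigma) = Σ λ_i = 58 + 48 + 21 = 127.

Step 2 — fraction explained by component i = λ_i / Σ λ:
  PC1: 58/127 = 0.4567
  PC2: 48/127 = 0.378
  PC3: 21/127 = 0.1654

Step 3 — cumulative fraction after k components = (λ_1 + ... + λ_k) / Σ λ:
  k = 1: 58/127 = 0.4567
  k = 2: (58 + 48)/127 = 106/127 = 0.8346
  k = 3: (58 + 48 + 21)/127 = 127/127 = 1

Summary (fraction, with percent):

explained: PC1 0.4567 (45.67%), PC2 0.378 (37.8%), PC3 0.1654 (16.54%);  cumulative: 0.4567, 0.8346, 1


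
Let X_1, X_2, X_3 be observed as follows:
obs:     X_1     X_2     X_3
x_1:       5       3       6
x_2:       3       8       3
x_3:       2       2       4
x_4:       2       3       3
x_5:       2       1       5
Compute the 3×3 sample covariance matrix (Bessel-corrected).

Step 1 — column means:
  mean(X_1) = (5 + 3 + 2 + 2 + 2) / 5 = 14/5 = 2.8
  mean(X_2) = (3 + 8 + 2 + 3 + 1) / 5 = 17/5 = 3.4
  mean(X_3) = (6 + 3 + 4 + 3 + 5) / 5 = 21/5 = 4.2

Step 2 — sample covariance S[i,j] = (1/(n-1)) · Σ_k (x_{k,i} - mean_i) · (x_{k,j} - mean_j), with n-1 = 4.
  S[X_1,X_1] = ((2.2)·(2.2) + (0.2)·(0.2) + (-0.8)·(-0.8) + (-0.8)·(-0.8) + (-0.8)·(-0.8)) / 4 = 6.8/4 = 1.7
  S[X_1,X_2] = ((2.2)·(-0.4) + (0.2)·(4.6) + (-0.8)·(-1.4) + (-0.8)·(-0.4) + (-0.8)·(-2.4)) / 4 = 3.4/4 = 0.85
  S[X_1,X_3] = ((2.2)·(1.8) + (0.2)·(-1.2) + (-0.8)·(-0.2) + (-0.8)·(-1.2) + (-0.8)·(0.8)) / 4 = 4.2/4 = 1.05
  S[X_2,X_2] = ((-0.4)·(-0.4) + (4.6)·(4.6) + (-1.4)·(-1.4) + (-0.4)·(-0.4) + (-2.4)·(-2.4)) / 4 = 29.2/4 = 7.3
  S[X_2,X_3] = ((-0.4)·(1.8) + (4.6)·(-1.2) + (-1.4)·(-0.2) + (-0.4)·(-1.2) + (-2.4)·(0.8)) / 4 = -7.4/4 = -1.85
  S[X_3,X_3] = ((1.8)·(1.8) + (-1.2)·(-1.2) + (-0.2)·(-0.2) + (-1.2)·(-1.2) + (0.8)·(0.8)) / 4 = 6.8/4 = 1.7

S is symmetric (S[j,i] = S[i,j]). Assembling:

S = [[1.7, 0.85, 1.05],
 [0.85, 7.3, -1.85],
 [1.05, -1.85, 1.7]]


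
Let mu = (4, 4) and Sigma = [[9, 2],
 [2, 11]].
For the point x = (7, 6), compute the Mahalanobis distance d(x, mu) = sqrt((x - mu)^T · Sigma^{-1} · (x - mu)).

Step 1 — centre the observation: (x - mu) = (3, 2).

Step 2 — invert Sigma. det(Sigma) = 9·11 - (2)² = 95.
  Sigma^{-1} = (1/det) · [[d, -b], [-b, a]] = [[0.1158, -0.0211],
 [-0.0211, 0.0947]].

Step 3 — form the quadratic (x - mu)^T · Sigma^{-1} · (x - mu):
  Sigma^{-1} · (x - mu) = (0.3053, 0.1263).
  (x - mu)^T · [Sigma^{-1} · (x - mu)] = (3)·(0.3053) + (2)·(0.1263) = 1.1684.

Step 4 — take square root: d = √(1.1684) ≈ 1.0809.

d(x, mu) = √(1.1684) ≈ 1.0809


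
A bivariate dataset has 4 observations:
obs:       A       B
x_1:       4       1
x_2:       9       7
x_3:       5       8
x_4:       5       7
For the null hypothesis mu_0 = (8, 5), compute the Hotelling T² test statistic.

Step 1 — sample mean vector:
  mean(A) = (4 + 9 + 5 + 5) / 4 = 23/4 = 5.75
  mean(B) = (1 + 7 + 8 + 7) / 4 = 23/4 = 5.75
  x̄ = (5.75, 5.75),  deviation x̄ - mu_0 = (5.75, 5.75) - (8, 5) = (-2.25, 0.75).

Step 2 — sample covariance matrix, S[i,j] = (1/(n-1)) · Σ_k (x_{k,i} - mean_i) · (x_{k,j} - mean_j), divisor n-1 = 3:
  S[A,A] = ((-1.75)·(-1.75) + (3.25)·(3.25) + (-0.75)·(-0.75) + (-0.75)·(-0.75)) / 3 = 14.75/3 = 4.9167
  S[A,B] = ((-1.75)·(-4.75) + (3.25)·(1.25) + (-0.75)·(2.25) + (-0.75)·(1.25)) / 3 = 9.75/3 = 3.25
  S[B,B] = ((-4.75)·(-4.75) + (1.25)·(1.25) + (2.25)·(2.25) + (1.25)·(1.25)) / 3 = 30.75/3 = 10.25
  S = [[4.9167, 3.25],
 [3.25, 10.25]].

Step 3 — invert S. det(S) = 4.9167·10.25 - (3.25)² = 39.8333.
  S^{-1} = (1/det) · [[d, -b], [-b, a]] = [[0.2573, -0.0816],
 [-0.0816, 0.1234]].

Step 4 — quadratic form (x̄ - mu_0)^T · S^{-1} · (x̄ - mu_0):
  S^{-1} · (x̄ - mu_0) = (-0.6402, 0.2762),
  (x̄ - mu_0)^T · [...] = (-2.25)·(-0.6402) + (0.75)·(0.2762) = 1.6475.

Step 5 — scale by n: T² = 4 · 1.6475 = 6.59.

T² ≈ 6.59


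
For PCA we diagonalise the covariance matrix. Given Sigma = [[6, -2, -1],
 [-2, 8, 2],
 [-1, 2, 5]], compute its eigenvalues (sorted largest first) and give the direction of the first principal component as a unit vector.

Step 1 — characteristic polynomial p(λ) = det(λI - Sigma) = λ³ - tr·λ² + c_1·λ - det, where tr = trace, c_1 = sum of the principal 2×2 minors, det = det(Sigma):
  tr = 6 + 8 + 5 = 19,
  c_1 = (6·8 - (-2)²) + (6·5 - (-1)²) + (8·5 - (2)²) = 44 + 29 + 36 = 109,
  det = 6·(8·5 - (2)²) - (-2)·((-2)·5 - (2)·(-1)) + (-1)·((-2)·(2) - 8·(-1)) = 6·(36) - (-2)·(-8) + (-1)·(4) = 196.
  So p(λ) = λ³ - 19λ² + 109λ - 196.
Step 2 — look for an integer root (rational root theorem: any rational root is an integer divisor of 196). Testing λ = 4:
  p(4) = 64 - 304 + 436 - 196 = 0  ✓
  Dividing out (λ - 4): p(λ) = (λ - 4)(λ² - 15λ + 49).
Step 3 — remaining eigenvalues from the quadratic λ² - 15λ + 49 = 0:
  Δ = 15² - 4·49 = 225 - 196 = 29,  λ = (15 ± √29)/2 = (15 ± 5.3852)/2 ≈ 10.1926 or 4.8074.
  Sorted: λ_1 = 10.1926,  λ_2 = 4.8074,  λ_3 = 4  (check: sum = 19 = tr ✓).

Step 4 — unit eigenvector for λ_1 ≈ 10.1926: v spans the null space of (Sigma - λ_1 I), whose rows are
  r_1 = (-4.1926, -2, -1),  r_2 = (-2, -2.1926, 2),  r_3 = (-1, 2, -5.1926).
  v is orthogonal to every row, so take v ∝ r_1 × r_2 = ((-2)·(2) - (-1)·(-2.1926), (-1)·(-2) - (-4.1926)·(2), (-4.1926)·(-2.1926) - (-2)·(-2)) ≈ (-6.1926, 10.3852, 5.1926).
  Rescale (multiply by -1 so the first nonzero entry is positive): u = (6.1926, -10.3852, -5.1926).
  ||u|| = √((6.1926)² + (-10.3852)² + (-5.1926)²) = √(173.1626) ≈ 13.1591,  v_1 = u/||u|| ≈ (0.4706, -0.7892, -0.3946) (||v_1|| = 1).

λ_1 = 10.1926,  λ_2 = 4.8074,  λ_3 = 4;  v_1 ≈ (0.4706, -0.7892, -0.3946)


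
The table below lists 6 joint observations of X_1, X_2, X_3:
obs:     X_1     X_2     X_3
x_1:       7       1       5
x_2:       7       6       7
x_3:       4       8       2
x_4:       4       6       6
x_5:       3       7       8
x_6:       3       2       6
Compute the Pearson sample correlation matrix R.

Step 1 — column means:
  mean(X_1) = (7 + 7 + 4 + 4 + 3 + 3) / 6 = 28/6 = 4.6667
  mean(X_2) = (1 + 6 + 8 + 6 + 7 + 2) / 6 = 30/6 = 5
  mean(X_3) = (5 + 7 + 2 + 6 + 8 + 6) / 6 = 34/6 = 5.6667

Step 2 — sample variances and covariances s[i,j] = (1/(n-1)) · Σ_k (x_{k,i} - mean_i) · (x_{k,j} - mean_j), with n-1 = 5:
  s[X_1,X_1] = ((2.3333)·(2.3333) + (2.3333)·(2.3333) + (-0.6667)·(-0.6667) + (-0.6667)·(-0.6667) + (-1.6667)·(-1.6667) + (-1.6667)·(-1.6667)) / 5 = 17.3333/5 = 3.4667
  s[X_1,X_2] = ((2.3333)·(-4) + (2.3333)·(1) + (-0.6667)·(3) + (-0.6667)·(1) + (-1.6667)·(2) + (-1.6667)·(-3)) / 5 = -8/5 = -1.6
  s[X_1,X_3] = ((2.3333)·(-0.6667) + (2.3333)·(1.3333) + (-0.6667)·(-3.6667) + (-0.6667)·(0.3333) + (-1.6667)·(2.3333) + (-1.6667)·(0.3333)) / 5 = -0.6667/5 = -0.1333
  s[X_2,X_2] = ((-4)·(-4) + (1)·(1) + (3)·(3) + (1)·(1) + (2)·(2) + (-3)·(-3)) / 5 = 40/5 = 8
  s[X_2,X_3] = ((-4)·(-0.6667) + (1)·(1.3333) + (3)·(-3.6667) + (1)·(0.3333) + (2)·(2.3333) + (-3)·(0.3333)) / 5 = -3/5 = -0.6
  s[X_3,X_3] = ((-0.6667)·(-0.6667) + (1.3333)·(1.3333) + (-3.6667)·(-3.6667) + (0.3333)·(0.3333) + (2.3333)·(2.3333) + (0.3333)·(0.3333)) / 5 = 21.3333/5 = 4.2667
  Sample standard deviations s_i = √(s[i,i]):
  s(X_1) = √(3.4667) = 1.8619
  s(X_2) = √(8) = 2.8284
  s(X_3) = √(4.2667) = 2.0656

Step 3 — r_{ij} = s_{ij} / (s_i · s_j):
  r[X_1,X_1] = 1 (diagonal).
  r[X_1,X_2] = -1.6 / (1.8619 · 2.8284) = -1.6 / 5.2662 = -0.3038
  r[X_1,X_3] = -0.1333 / (1.8619 · 2.0656) = -0.1333 / 3.8459 = -0.0347
  r[X_2,X_2] = 1 (diagonal).
  r[X_2,X_3] = -0.6 / (2.8284 · 2.0656) = -0.6 / 5.8424 = -0.1027
  r[X_3,X_3] = 1 (diagonal).

R is symmetric with unit diagonal. Assembling:

R = [[1, -0.3038, -0.0347],
 [-0.3038, 1, -0.1027],
 [-0.0347, -0.1027, 1]]


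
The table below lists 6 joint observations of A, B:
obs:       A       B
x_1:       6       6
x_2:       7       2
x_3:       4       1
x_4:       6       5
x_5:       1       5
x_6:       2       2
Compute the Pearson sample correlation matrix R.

Step 1 — column means:
  mean(A) = (6 + 7 + 4 + 6 + 1 + 2) / 6 = 26/6 = 4.3333
  mean(B) = (6 + 2 + 1 + 5 + 5 + 2) / 6 = 21/6 = 3.5

Step 2 — sample variances and covariances s[i,j] = (1/(n-1)) · Σ_k (x_{k,i} - mean_i) · (x_{k,j} - mean_j), with n-1 = 5:
  s[A,A] = ((1.6667)·(1.6667) + (2.6667)·(2.6667) + (-0.3333)·(-0.3333) + (1.6667)·(1.6667) + (-3.3333)·(-3.3333) + (-2.3333)·(-2.3333)) / 5 = 29.3333/5 = 5.8667
  s[A,B] = ((1.6667)·(2.5) + (2.6667)·(-1.5) + (-0.3333)·(-2.5) + (1.6667)·(1.5) + (-3.3333)·(1.5) + (-2.3333)·(-1.5)) / 5 = 2/5 = 0.4
  s[B,B] = ((2.5)·(2.5) + (-1.5)·(-1.5) + (-2.5)·(-2.5) + (1.5)·(1.5) + (1.5)·(1.5) + (-1.5)·(-1.5)) / 5 = 21.5/5 = 4.3
  Sample standard deviations s_i = √(s[i,i]):
  s(A) = √(5.8667) = 2.4221
  s(B) = √(4.3) = 2.0736

Step 3 — r_{ij} = s_{ij} / (s_i · s_j):
  r[A,A] = 1 (diagonal).
  r[A,B] = 0.4 / (2.4221 · 2.0736) = 0.4 / 5.0226 = 0.0796
  r[B,B] = 1 (diagonal).

R is symmetric with unit diagonal. Assembling:

R = [[1, 0.0796],
 [0.0796, 1]]


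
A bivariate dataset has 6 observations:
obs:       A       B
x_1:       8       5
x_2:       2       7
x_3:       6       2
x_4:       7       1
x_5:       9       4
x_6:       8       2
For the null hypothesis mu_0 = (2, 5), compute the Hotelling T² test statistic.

Step 1 — sample mean vector:
  mean(A) = (8 + 2 + 6 + 7 + 9 + 8) / 6 = 40/6 = 6.6667
  mean(B) = (5 + 7 + 2 + 1 + 4 + 2) / 6 = 21/6 = 3.5
  x̄ = (6.6667, 3.5),  deviation x̄ - mu_0 = (6.6667, 3.5) - (2, 5) = (4.6667, -1.5).

Step 2 — sample covariance matrix, S[i,j] = (1/(n-1)) · Σ_k (x_{k,i} - mean_i) · (x_{k,j} - mean_j), divisor n-1 = 5:
  S[A,A] = ((1.3333)·(1.3333) + (-4.6667)·(-4.6667) + (-0.6667)·(-0.6667) + (0.3333)·(0.3333) + (2.3333)·(2.3333) + (1.3333)·(1.3333)) / 5 = 31.3333/5 = 6.2667
  S[A,B] = ((1.3333)·(1.5) + (-4.6667)·(3.5) + (-0.6667)·(-1.5) + (0.3333)·(-2.5) + (2.3333)·(0.5) + (1.3333)·(-1.5)) / 5 = -15/5 = -3
  S[B,B] = ((1.5)·(1.5) + (3.5)·(3.5) + (-1.5)·(-1.5) + (-2.5)·(-2.5) + (0.5)·(0.5) + (-1.5)·(-1.5)) / 5 = 25.5/5 = 5.1
  S = [[6.2667, -3],
 [-3, 5.1]].

Step 3 — invert S. det(S) = 6.2667·5.1 - (-3)² = 22.96.
  S^{-1} = (1/det) · [[d, -b], [-b, a]] = [[0.2221, 0.1307],
 [0.1307, 0.2729]].

Step 4 — quadratic form (x̄ - mu_0)^T · S^{-1} · (x̄ - mu_0):
  S^{-1} · (x̄ - mu_0) = (0.8406, 0.2003),
  (x̄ - mu_0)^T · [...] = (4.6667)·(0.8406) + (-1.5)·(0.2003) = 3.6222.

Step 5 — scale by n: T² = 6 · 3.6222 = 21.7334.

T² ≈ 21.7334


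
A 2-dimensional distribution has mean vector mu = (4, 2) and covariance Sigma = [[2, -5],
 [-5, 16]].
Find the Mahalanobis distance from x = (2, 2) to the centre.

Step 1 — centre the observation: (x - mu) = (-2, 0).

Step 2 — invert Sigma. det(Sigma) = 2·16 - (-5)² = 7.
  Sigma^{-1} = (1/det) · [[d, -b], [-b, a]] = [[2.2857, 0.7143],
 [0.7143, 0.2857]].

Step 3 — form the quadratic (x - mu)^T · Sigma^{-1} · (x - mu):
  Sigma^{-1} · (x - mu) = (-4.5714, -1.4286).
  (x - mu)^T · [Sigma^{-1} · (x - mu)] = (-2)·(-4.5714) + (0)·(-1.4286) = 9.1429.

Step 4 — take square root: d = √(9.1429) ≈ 3.0237.

d(x, mu) = √(9.1429) ≈ 3.0237


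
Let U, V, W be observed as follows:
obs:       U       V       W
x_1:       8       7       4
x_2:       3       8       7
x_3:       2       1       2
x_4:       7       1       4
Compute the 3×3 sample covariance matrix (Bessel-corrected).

Step 1 — column means:
  mean(U) = (8 + 3 + 2 + 7) / 4 = 20/4 = 5
  mean(V) = (7 + 8 + 1 + 1) / 4 = 17/4 = 4.25
  mean(W) = (4 + 7 + 2 + 4) / 4 = 17/4 = 4.25

Step 2 — sample covariance S[i,j] = (1/(n-1)) · Σ_k (x_{k,i} - mean_i) · (x_{k,j} - mean_j), with n-1 = 3.
  S[U,U] = ((3)·(3) + (-2)·(-2) + (-3)·(-3) + (2)·(2)) / 3 = 26/3 = 8.6667
  S[U,V] = ((3)·(2.75) + (-2)·(3.75) + (-3)·(-3.25) + (2)·(-3.25)) / 3 = 4/3 = 1.3333
  S[U,W] = ((3)·(-0.25) + (-2)·(2.75) + (-3)·(-2.25) + (2)·(-0.25)) / 3 = 0/3 = 0
  S[V,V] = ((2.75)·(2.75) + (3.75)·(3.75) + (-3.25)·(-3.25) + (-3.25)·(-3.25)) / 3 = 42.75/3 = 14.25
  S[V,W] = ((2.75)·(-0.25) + (3.75)·(2.75) + (-3.25)·(-2.25) + (-3.25)·(-0.25)) / 3 = 17.75/3 = 5.9167
  S[W,W] = ((-0.25)·(-0.25) + (2.75)·(2.75) + (-2.25)·(-2.25) + (-0.25)·(-0.25)) / 3 = 12.75/3 = 4.25

S is symmetric (S[j,i] = S[i,j]). Assembling:

S = [[8.6667, 1.3333, 0],
 [1.3333, 14.25, 5.9167],
 [0, 5.9167, 4.25]]


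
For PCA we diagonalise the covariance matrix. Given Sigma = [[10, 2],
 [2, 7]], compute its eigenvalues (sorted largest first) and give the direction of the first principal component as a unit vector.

Step 1 — characteristic polynomial of 2×2 Sigma:
  det(Sigma - λI) = λ² - trace · λ + det = 0.
  trace = 10 + 7 = 17, det = 10·7 - (2)² = 66.
Step 2 — discriminant:
  Δ = trace² - 4·det = 289 - 264 = 25.
Step 3 — eigenvalues:
  λ = (trace ± √Δ)/2 = (17 ± 5)/2,
  λ_1 = 11,  λ_2 = 6.

Step 4 — unit eigenvector for λ_1: solve (Sigma - λ_1 I)v = 0. First row:
  (10 - 11)·v_x + (2)·v_y = 0, i.e. (-1)·v_x + (2)·v_y = 0,
  so v ∝ (b, λ_1 - a) = (2, 1) = u.
  ||u|| = √((2)² + (1)²) = √(5) ≈ 2.2361,
  v_1 = u/||u|| ≈ (0.8944, 0.4472) (||v_1|| = 1).

λ_1 = 11,  λ_2 = 6;  v_1 ≈ (0.8944, 0.4472)


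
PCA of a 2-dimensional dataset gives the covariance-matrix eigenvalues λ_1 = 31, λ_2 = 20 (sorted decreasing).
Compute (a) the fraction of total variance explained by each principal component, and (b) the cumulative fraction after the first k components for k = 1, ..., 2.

Step 1 — total variance = trace(Sigma) = Σ λ_i = 31 + 20 = 51.

Step 2 — fraction explained by component i = λ_i / Σ λ:
  PC1: 31/51 = 0.6078
  PC2: 20/51 = 0.3922

Step 3 — cumulative fraction after k components = (λ_1 + ... + λ_k) / Σ λ:
  k = 1: 31/51 = 0.6078
  k = 2: (31 + 20)/51 = 51/51 = 1

Summary (fraction, with percent):

explained: PC1 0.6078 (60.78%), PC2 0.3922 (39.22%);  cumulative: 0.6078, 1


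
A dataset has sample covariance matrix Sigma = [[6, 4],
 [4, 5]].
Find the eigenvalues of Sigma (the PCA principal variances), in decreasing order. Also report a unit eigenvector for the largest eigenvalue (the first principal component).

Step 1 — characteristic polynomial of 2×2 Sigma:
  det(Sigma - λI) = λ² - trace · λ + det = 0.
  trace = 6 + 5 = 11, det = 6·5 - (4)² = 14.
Step 2 — discriminant:
  Δ = trace² - 4·det = 121 - 56 = 65.
Step 3 — eigenvalues:
  λ = (trace ± √Δ)/2 = (11 ± 8.0623)/2,
  λ_1 = 9.5311,  λ_2 = 1.4689.

Step 4 — unit eigenvector for λ_1: solve (Sigma - λ_1 I)v = 0. First row:
  (6 - 9.5311)·v_x + (4)·v_y = 0, i.e. (-3.5311)·v_x + (4)·v_y = 0,
  so v ∝ (b, λ_1 - a) = (4, 3.5311) = u.
  ||u|| = √((4)² + (3.5311)²) = √(28.4689) ≈ 5.3356,
  v_1 = u/||u|| ≈ (0.7497, 0.6618) (||v_1|| = 1).

λ_1 = 9.5311,  λ_2 = 1.4689;  v_1 ≈ (0.7497, 0.6618)


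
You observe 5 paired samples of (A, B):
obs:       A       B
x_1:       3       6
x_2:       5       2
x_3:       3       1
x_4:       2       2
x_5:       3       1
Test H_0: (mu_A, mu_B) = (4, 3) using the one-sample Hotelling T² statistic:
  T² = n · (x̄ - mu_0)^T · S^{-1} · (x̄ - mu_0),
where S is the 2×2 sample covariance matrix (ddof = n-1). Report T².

Step 1 — sample mean vector:
  mean(A) = (3 + 5 + 3 + 2 + 3) / 5 = 16/5 = 3.2
  mean(B) = (6 + 2 + 1 + 2 + 1) / 5 = 12/5 = 2.4
  x̄ = (3.2, 2.4),  deviation x̄ - mu_0 = (3.2, 2.4) - (4, 3) = (-0.8, -0.6).

Step 2 — sample covariance matrix, S[i,j] = (1/(n-1)) · Σ_k (x_{k,i} - mean_i) · (x_{k,j} - mean_j), divisor n-1 = 4:
  S[A,A] = ((-0.2)·(-0.2) + (1.8)·(1.8) + (-0.2)·(-0.2) + (-1.2)·(-1.2) + (-0.2)·(-0.2)) / 4 = 4.8/4 = 1.2
  S[A,B] = ((-0.2)·(3.6) + (1.8)·(-0.4) + (-0.2)·(-1.4) + (-1.2)·(-0.4) + (-0.2)·(-1.4)) / 4 = -0.4/4 = -0.1
  S[B,B] = ((3.6)·(3.6) + (-0.4)·(-0.4) + (-1.4)·(-1.4) + (-0.4)·(-0.4) + (-1.4)·(-1.4)) / 4 = 17.2/4 = 4.3
  S = [[1.2, -0.1],
 [-0.1, 4.3]].

Step 3 — invert S. det(S) = 1.2·4.3 - (-0.1)² = 5.15.
  S^{-1} = (1/det) · [[d, -b], [-b, a]] = [[0.835, 0.0194],
 [0.0194, 0.233]].

Step 4 — quadratic form (x̄ - mu_0)^T · S^{-1} · (x̄ - mu_0):
  S^{-1} · (x̄ - mu_0) = (-0.6796, -0.1553),
  (x̄ - mu_0)^T · [...] = (-0.8)·(-0.6796) + (-0.6)·(-0.1553) = 0.6369.

Step 5 — scale by n: T² = 5 · 0.6369 = 3.1845.

T² ≈ 3.1845


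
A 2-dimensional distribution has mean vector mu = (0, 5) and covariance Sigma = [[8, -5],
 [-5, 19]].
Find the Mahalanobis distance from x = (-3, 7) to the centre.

Step 1 — centre the observation: (x - mu) = (-3, 2).

Step 2 — invert Sigma. det(Sigma) = 8·19 - (-5)² = 127.
  Sigma^{-1} = (1/det) · [[d, -b], [-b, a]] = [[0.1496, 0.0394],
 [0.0394, 0.063]].

Step 3 — form the quadratic (x - mu)^T · Sigma^{-1} · (x - mu):
  Sigma^{-1} · (x - mu) = (-0.3701, 0.0079).
  (x - mu)^T · [Sigma^{-1} · (x - mu)] = (-3)·(-0.3701) + (2)·(0.0079) = 1.126.

Step 4 — take square root: d = √(1.126) ≈ 1.0611.

d(x, mu) = √(1.126) ≈ 1.0611


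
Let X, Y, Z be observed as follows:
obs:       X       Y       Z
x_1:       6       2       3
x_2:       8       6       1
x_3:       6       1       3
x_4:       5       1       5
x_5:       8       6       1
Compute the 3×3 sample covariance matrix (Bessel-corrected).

Step 1 — column means:
  mean(X) = (6 + 8 + 6 + 5 + 8) / 5 = 33/5 = 6.6
  mean(Y) = (2 + 6 + 1 + 1 + 6) / 5 = 16/5 = 3.2
  mean(Z) = (3 + 1 + 3 + 5 + 1) / 5 = 13/5 = 2.6

Step 2 — sample covariance S[i,j] = (1/(n-1)) · Σ_k (x_{k,i} - mean_i) · (x_{k,j} - mean_j), with n-1 = 4.
  S[X,X] = ((-0.6)·(-0.6) + (1.4)·(1.4) + (-0.6)·(-0.6) + (-1.6)·(-1.6) + (1.4)·(1.4)) / 4 = 7.2/4 = 1.8
  S[X,Y] = ((-0.6)·(-1.2) + (1.4)·(2.8) + (-0.6)·(-2.2) + (-1.6)·(-2.2) + (1.4)·(2.8)) / 4 = 13.4/4 = 3.35
  S[X,Z] = ((-0.6)·(0.4) + (1.4)·(-1.6) + (-0.6)·(0.4) + (-1.6)·(2.4) + (1.4)·(-1.6)) / 4 = -8.8/4 = -2.2
  S[Y,Y] = ((-1.2)·(-1.2) + (2.8)·(2.8) + (-2.2)·(-2.2) + (-2.2)·(-2.2) + (2.8)·(2.8)) / 4 = 26.8/4 = 6.7
  S[Y,Z] = ((-1.2)·(0.4) + (2.8)·(-1.6) + (-2.2)·(0.4) + (-2.2)·(2.4) + (2.8)·(-1.6)) / 4 = -15.6/4 = -3.9
  S[Z,Z] = ((0.4)·(0.4) + (-1.6)·(-1.6) + (0.4)·(0.4) + (2.4)·(2.4) + (-1.6)·(-1.6)) / 4 = 11.2/4 = 2.8

S is symmetric (S[j,i] = S[i,j]). Assembling:

S = [[1.8, 3.35, -2.2],
 [3.35, 6.7, -3.9],
 [-2.2, -3.9, 2.8]]


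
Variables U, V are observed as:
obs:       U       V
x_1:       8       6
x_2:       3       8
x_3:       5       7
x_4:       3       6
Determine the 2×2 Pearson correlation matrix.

Step 1 — column means:
  mean(U) = (8 + 3 + 5 + 3) / 4 = 19/4 = 4.75
  mean(V) = (6 + 8 + 7 + 6) / 4 = 27/4 = 6.75

Step 2 — sample variances and covariances s[i,j] = (1/(n-1)) · Σ_k (x_{k,i} - mean_i) · (x_{k,j} - mean_j), with n-1 = 3:
  s[U,U] = ((3.25)·(3.25) + (-1.75)·(-1.75) + (0.25)·(0.25) + (-1.75)·(-1.75)) / 3 = 16.75/3 = 5.5833
  s[U,V] = ((3.25)·(-0.75) + (-1.75)·(1.25) + (0.25)·(0.25) + (-1.75)·(-0.75)) / 3 = -3.25/3 = -1.0833
  s[V,V] = ((-0.75)·(-0.75) + (1.25)·(1.25) + (0.25)·(0.25) + (-0.75)·(-0.75)) / 3 = 2.75/3 = 0.9167
  Sample standard deviations s_i = √(s[i,i]):
  s(U) = √(5.5833) = 2.3629
  s(V) = √(0.9167) = 0.9574

Step 3 — r_{ij} = s_{ij} / (s_i · s_j):
  r[U,U] = 1 (diagonal).
  r[U,V] = -1.0833 / (2.3629 · 0.9574) = -1.0833 / 2.2623 = -0.4789
  r[V,V] = 1 (diagonal).

R is symmetric with unit diagonal. Assembling:

R = [[1, -0.4789],
 [-0.4789, 1]]


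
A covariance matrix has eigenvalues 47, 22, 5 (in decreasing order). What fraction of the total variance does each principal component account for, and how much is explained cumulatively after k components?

Step 1 — total variance = trace(Sigma) = Σ λ_i = 47 + 22 + 5 = 74.

Step 2 — fraction explained by component i = λ_i / Σ λ:
  PC1: 47/74 = 0.6351
  PC2: 22/74 = 0.2973
  PC3: 5/74 = 0.0676

Step 3 — cumulative fraction after k components = (λ_1 + ... + λ_k) / Σ λ:
  k = 1: 47/74 = 0.6351
  k = 2: (47 + 22)/74 = 69/74 = 0.9324
  k = 3: (47 + 22 + 5)/74 = 74/74 = 1

Summary (fraction, with percent):

explained: PC1 0.6351 (63.51%), PC2 0.2973 (29.73%), PC3 0.0676 (6.76%);  cumulative: 0.6351, 0.9324, 1


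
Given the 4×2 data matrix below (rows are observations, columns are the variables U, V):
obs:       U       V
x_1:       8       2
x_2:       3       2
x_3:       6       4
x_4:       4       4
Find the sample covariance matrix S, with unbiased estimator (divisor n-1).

Step 1 — column means:
  mean(U) = (8 + 3 + 6 + 4) / 4 = 21/4 = 5.25
  mean(V) = (2 + 2 + 4 + 4) / 4 = 12/4 = 3

Step 2 — sample covariance S[i,j] = (1/(n-1)) · Σ_k (x_{k,i} - mean_i) · (x_{k,j} - mean_j), with n-1 = 3.
  S[U,U] = ((2.75)·(2.75) + (-2.25)·(-2.25) + (0.75)·(0.75) + (-1.25)·(-1.25)) / 3 = 14.75/3 = 4.9167
  S[U,V] = ((2.75)·(-1) + (-2.25)·(-1) + (0.75)·(1) + (-1.25)·(1)) / 3 = -1/3 = -0.3333
  S[V,V] = ((-1)·(-1) + (-1)·(-1) + (1)·(1) + (1)·(1)) / 3 = 4/3 = 1.3333

S is symmetric (S[j,i] = S[i,j]). Assembling:

S = [[4.9167, -0.3333],
 [-0.3333, 1.3333]]


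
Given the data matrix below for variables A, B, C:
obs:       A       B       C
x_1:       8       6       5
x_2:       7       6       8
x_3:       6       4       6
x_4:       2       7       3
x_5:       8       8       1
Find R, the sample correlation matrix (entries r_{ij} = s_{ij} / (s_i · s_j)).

Step 1 — column means:
  mean(A) = (8 + 7 + 6 + 2 + 8) / 5 = 31/5 = 6.2
  mean(B) = (6 + 6 + 4 + 7 + 8) / 5 = 31/5 = 6.2
  mean(C) = (5 + 8 + 6 + 3 + 1) / 5 = 23/5 = 4.6

Step 2 — sample variances and covariances s[i,j] = (1/(n-1)) · Σ_k (x_{k,i} - mean_i) · (x_{k,j} - mean_j), with n-1 = 4:
  s[A,A] = ((1.8)·(1.8) + (0.8)·(0.8) + (-0.2)·(-0.2) + (-4.2)·(-4.2) + (1.8)·(1.8)) / 4 = 24.8/4 = 6.2
  s[A,B] = ((1.8)·(-0.2) + (0.8)·(-0.2) + (-0.2)·(-2.2) + (-4.2)·(0.8) + (1.8)·(1.8)) / 4 = -0.2/4 = -0.05
  s[A,C] = ((1.8)·(0.4) + (0.8)·(3.4) + (-0.2)·(1.4) + (-4.2)·(-1.6) + (1.8)·(-3.6)) / 4 = 3.4/4 = 0.85
  s[B,B] = ((-0.2)·(-0.2) + (-0.2)·(-0.2) + (-2.2)·(-2.2) + (0.8)·(0.8) + (1.8)·(1.8)) / 4 = 8.8/4 = 2.2
  s[B,C] = ((-0.2)·(0.4) + (-0.2)·(3.4) + (-2.2)·(1.4) + (0.8)·(-1.6) + (1.8)·(-3.6)) / 4 = -11.6/4 = -2.9
  s[C,C] = ((0.4)·(0.4) + (3.4)·(3.4) + (1.4)·(1.4) + (-1.6)·(-1.6) + (-3.6)·(-3.6)) / 4 = 29.2/4 = 7.3
  Sample standard deviations s_i = √(s[i,i]):
  s(A) = √(6.2) = 2.49
  s(B) = √(2.2) = 1.4832
  s(C) = √(7.3) = 2.7019

Step 3 — r_{ij} = s_{ij} / (s_i · s_j):
  r[A,A] = 1 (diagonal).
  r[A,B] = -0.05 / (2.49 · 1.4832) = -0.05 / 3.6932 = -0.0135
  r[A,C] = 0.85 / (2.49 · 2.7019) = 0.85 / 6.7276 = 0.1263
  r[B,B] = 1 (diagonal).
  r[B,C] = -2.9 / (1.4832 · 2.7019) = -2.9 / 4.0075 = -0.7236
  r[C,C] = 1 (diagonal).

R is symmetric with unit diagonal. Assembling:

R = [[1, -0.0135, 0.1263],
 [-0.0135, 1, -0.7236],
 [0.1263, -0.7236, 1]]


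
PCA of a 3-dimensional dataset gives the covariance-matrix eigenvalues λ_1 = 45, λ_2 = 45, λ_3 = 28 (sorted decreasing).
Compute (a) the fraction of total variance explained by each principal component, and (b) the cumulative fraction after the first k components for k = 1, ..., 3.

Step 1 — total variance = trace(Sigma) = Σ λ_i = 45 + 45 + 28 = 118.

Step 2 — fraction explained by component i = λ_i / Σ λ:
  PC1: 45/118 = 0.3814
  PC2: 45/118 = 0.3814
  PC3: 28/118 = 0.2373

Step 3 — cumulative fraction after k components = (λ_1 + ... + λ_k) / Σ λ:
  k = 1: 45/118 = 0.3814
  k = 2: (45 + 45)/118 = 90/118 = 0.7627
  k = 3: (45 + 45 + 28)/118 = 118/118 = 1

Summary (fraction, with percent):

explained: PC1 0.3814 (38.14%), PC2 0.3814 (38.14%), PC3 0.2373 (23.73%);  cumulative: 0.3814, 0.7627, 1


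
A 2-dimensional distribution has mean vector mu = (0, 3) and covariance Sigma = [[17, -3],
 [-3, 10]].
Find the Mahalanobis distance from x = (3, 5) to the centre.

Step 1 — centre the observation: (x - mu) = (3, 2).

Step 2 — invert Sigma. det(Sigma) = 17·10 - (-3)² = 161.
  Sigma^{-1} = (1/det) · [[d, -b], [-b, a]] = [[0.0621, 0.0186],
 [0.0186, 0.1056]].

Step 3 — form the quadratic (x - mu)^T · Sigma^{-1} · (x - mu):
  Sigma^{-1} · (x - mu) = (0.2236, 0.2671).
  (x - mu)^T · [Sigma^{-1} · (x - mu)] = (3)·(0.2236) + (2)·(0.2671) = 1.205.

Step 4 — take square root: d = √(1.205) ≈ 1.0977.

d(x, mu) = √(1.205) ≈ 1.0977


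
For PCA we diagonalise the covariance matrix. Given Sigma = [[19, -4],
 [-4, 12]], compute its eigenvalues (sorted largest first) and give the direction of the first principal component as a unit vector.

Step 1 — characteristic polynomial of 2×2 Sigma:
  det(Sigma - λI) = λ² - trace · λ + det = 0.
  trace = 19 + 12 = 31, det = 19·12 - (-4)² = 212.
Step 2 — discriminant:
  Δ = trace² - 4·det = 961 - 848 = 113.
Step 3 — eigenvalues:
  λ = (trace ± √Δ)/2 = (31 ± 10.6301)/2,
  λ_1 = 20.8151,  λ_2 = 10.1849.

Step 4 — unit eigenvector for λ_1: solve (Sigma - λ_1 I)v = 0. First row:
  (19 - 20.8151)·v_x + (-4)·v_y = 0, i.e. (-1.8151)·v_x + (-4)·v_y = 0,
  so v ∝ (b, λ_1 - a) = (-4, 1.8151); multiply by -1 so the first entry is positive: u = (4, -1.8151).
  ||u|| = √((4)² + (-1.8151)²) = √(19.2945) ≈ 4.3925,
  v_1 = u/||u|| ≈ (0.9106, -0.4132) (||v_1|| = 1).

λ_1 = 20.8151,  λ_2 = 10.1849;  v_1 ≈ (0.9106, -0.4132)


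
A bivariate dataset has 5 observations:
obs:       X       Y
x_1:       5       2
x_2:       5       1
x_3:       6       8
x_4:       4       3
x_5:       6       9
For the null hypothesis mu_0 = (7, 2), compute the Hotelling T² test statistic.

Step 1 — sample mean vector:
  mean(X) = (5 + 5 + 6 + 4 + 6) / 5 = 26/5 = 5.2
  mean(Y) = (2 + 1 + 8 + 3 + 9) / 5 = 23/5 = 4.6
  x̄ = (5.2, 4.6),  deviation x̄ - mu_0 = (5.2, 4.6) - (7, 2) = (-1.8, 2.6).

Step 2 — sample covariance matrix, S[i,j] = (1/(n-1)) · Σ_k (x_{k,i} - mean_i) · (x_{k,j} - mean_j), divisor n-1 = 4:
  S[X,X] = ((-0.2)·(-0.2) + (-0.2)·(-0.2) + (0.8)·(0.8) + (-1.2)·(-1.2) + (0.8)·(0.8)) / 4 = 2.8/4 = 0.7
  S[X,Y] = ((-0.2)·(-2.6) + (-0.2)·(-3.6) + (0.8)·(3.4) + (-1.2)·(-1.6) + (0.8)·(4.4)) / 4 = 9.4/4 = 2.35
  S[Y,Y] = ((-2.6)·(-2.6) + (-3.6)·(-3.6) + (3.4)·(3.4) + (-1.6)·(-1.6) + (4.4)·(4.4)) / 4 = 53.2/4 = 13.3
  S = [[0.7, 2.35],
 [2.35, 13.3]].

Step 3 — invert S. det(S) = 0.7·13.3 - (2.35)² = 3.7875.
  S^{-1} = (1/det) · [[d, -b], [-b, a]] = [[3.5116, -0.6205],
 [-0.6205, 0.1848]].

Step 4 — quadratic form (x̄ - mu_0)^T · S^{-1} · (x̄ - mu_0):
  S^{-1} · (x̄ - mu_0) = (-7.934, 1.5974),
  (x̄ - mu_0)^T · [...] = (-1.8)·(-7.934) + (2.6)·(1.5974) = 18.4343.

Step 5 — scale by n: T² = 5 · 18.4343 = 92.1716.

T² ≈ 92.1716


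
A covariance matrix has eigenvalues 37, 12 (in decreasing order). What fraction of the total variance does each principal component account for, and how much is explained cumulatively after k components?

Step 1 — total variance = trace(Sigma) = Σ λ_i = 37 + 12 = 49.

Step 2 — fraction explained by component i = λ_i / Σ λ:
  PC1: 37/49 = 0.7551
  PC2: 12/49 = 0.2449

Step 3 — cumulative fraction after k components = (λ_1 + ... + λ_k) / Σ λ:
  k = 1: 37/49 = 0.7551
  k = 2: (37 + 12)/49 = 49/49 = 1

Summary (fraction, with percent):

explained: PC1 0.7551 (75.51%), PC2 0.2449 (24.49%);  cumulative: 0.7551, 1


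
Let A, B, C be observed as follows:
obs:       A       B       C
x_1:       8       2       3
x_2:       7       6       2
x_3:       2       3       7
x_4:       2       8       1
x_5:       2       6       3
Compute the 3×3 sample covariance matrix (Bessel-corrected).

Step 1 — column means:
  mean(A) = (8 + 7 + 2 + 2 + 2) / 5 = 21/5 = 4.2
  mean(B) = (2 + 6 + 3 + 8 + 6) / 5 = 25/5 = 5
  mean(C) = (3 + 2 + 7 + 1 + 3) / 5 = 16/5 = 3.2

Step 2 — sample covariance S[i,j] = (1/(n-1)) · Σ_k (x_{k,i} - mean_i) · (x_{k,j} - mean_j), with n-1 = 4.
  S[A,A] = ((3.8)·(3.8) + (2.8)·(2.8) + (-2.2)·(-2.2) + (-2.2)·(-2.2) + (-2.2)·(-2.2)) / 4 = 36.8/4 = 9.2
  S[A,B] = ((3.8)·(-3) + (2.8)·(1) + (-2.2)·(-2) + (-2.2)·(3) + (-2.2)·(1)) / 4 = -13/4 = -3.25
  S[A,C] = ((3.8)·(-0.2) + (2.8)·(-1.2) + (-2.2)·(3.8) + (-2.2)·(-2.2) + (-2.2)·(-0.2)) / 4 = -7.2/4 = -1.8
  S[B,B] = ((-3)·(-3) + (1)·(1) + (-2)·(-2) + (3)·(3) + (1)·(1)) / 4 = 24/4 = 6
  S[B,C] = ((-3)·(-0.2) + (1)·(-1.2) + (-2)·(3.8) + (3)·(-2.2) + (1)·(-0.2)) / 4 = -15/4 = -3.75
  S[C,C] = ((-0.2)·(-0.2) + (-1.2)·(-1.2) + (3.8)·(3.8) + (-2.2)·(-2.2) + (-0.2)·(-0.2)) / 4 = 20.8/4 = 5.2

S is symmetric (S[j,i] = S[i,j]). Assembling:

S = [[9.2, -3.25, -1.8],
 [-3.25, 6, -3.75],
 [-1.8, -3.75, 5.2]]


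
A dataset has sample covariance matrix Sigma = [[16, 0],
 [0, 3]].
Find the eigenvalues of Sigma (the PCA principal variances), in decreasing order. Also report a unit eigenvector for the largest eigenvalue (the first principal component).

Step 1 — characteristic polynomial of 2×2 Sigma:
  det(Sigma - λI) = λ² - trace · λ + det = 0.
  trace = 16 + 3 = 19, det = 16·3 - (0)² = 48.
Step 2 — discriminant:
  Δ = trace² - 4·det = 361 - 192 = 169.
Step 3 — eigenvalues:
  λ = (trace ± √Δ)/2 = (19 ± 13)/2,
  λ_1 = 16,  λ_2 = 3.

Step 4 — unit eigenvector for λ_1: Sigma is diagonal, so its eigenvectors are the coordinate axes. λ_1 = 16 is the diagonal entry on the first coordinate axis, hence
  v_1 = (1, 0) (||v_1|| = 1).

λ_1 = 16,  λ_2 = 3;  v_1 ≈ (1, 0)
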